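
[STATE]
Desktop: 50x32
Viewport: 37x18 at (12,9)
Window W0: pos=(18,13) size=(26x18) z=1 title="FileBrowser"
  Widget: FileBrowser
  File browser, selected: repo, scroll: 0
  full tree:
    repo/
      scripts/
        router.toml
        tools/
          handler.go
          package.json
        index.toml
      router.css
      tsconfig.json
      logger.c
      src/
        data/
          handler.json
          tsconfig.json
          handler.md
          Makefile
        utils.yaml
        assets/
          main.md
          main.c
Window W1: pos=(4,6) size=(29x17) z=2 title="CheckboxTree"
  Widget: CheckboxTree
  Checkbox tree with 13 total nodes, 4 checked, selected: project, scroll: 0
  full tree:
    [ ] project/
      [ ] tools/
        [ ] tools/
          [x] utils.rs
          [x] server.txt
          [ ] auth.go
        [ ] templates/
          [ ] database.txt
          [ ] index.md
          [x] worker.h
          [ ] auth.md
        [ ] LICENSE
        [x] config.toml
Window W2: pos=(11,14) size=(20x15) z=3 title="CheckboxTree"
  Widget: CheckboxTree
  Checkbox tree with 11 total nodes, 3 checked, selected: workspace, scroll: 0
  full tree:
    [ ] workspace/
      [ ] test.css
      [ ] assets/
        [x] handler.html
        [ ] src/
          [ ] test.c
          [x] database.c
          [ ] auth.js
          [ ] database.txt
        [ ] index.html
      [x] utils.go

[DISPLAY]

oject/              ┃                
tools/              ┃                
] tools/            ┃                
[x] utils.rs        ┃                
[x] server.txt      ┃━━━━━━━━━━┓     
━━━━━━━━━━━━━━━━━━┓ ┃          ┃     
 CheckboxTree     ┃ ┃──────────┨     
──────────────────┨ ┃          ┃     
>[-] workspace/   ┃ ┃s/        ┃     
   [ ] test.css   ┃ ┃          ┃     
   [-] assets/    ┃ ┃son       ┃     
     [x] handler.h┃ ┃          ┃     
     [-] src/     ┃ ┃          ┃     
       [ ] test.c ┃━┛          ┃     
       [x] databas┃            ┃     
       [ ] auth.js┃            ┃     
       [ ] databas┃            ┃     
     [ ] index.htm┃            ┃     


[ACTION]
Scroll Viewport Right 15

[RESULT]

ject/              ┃                 
ools/              ┃                 
 tools/            ┃                 
x] utils.rs        ┃                 
x] server.txt      ┃━━━━━━━━━━┓      
━━━━━━━━━━━━━━━━━┓ ┃          ┃      
CheckboxTree     ┃ ┃──────────┨      
─────────────────┨ ┃          ┃      
[-] workspace/   ┃ ┃s/        ┃      
  [ ] test.css   ┃ ┃          ┃      
  [-] assets/    ┃ ┃son       ┃      
    [x] handler.h┃ ┃          ┃      
    [-] src/     ┃ ┃          ┃      
      [ ] test.c ┃━┛          ┃      
      [x] databas┃            ┃      
      [ ] auth.js┃            ┃      
      [ ] databas┃            ┃      
    [ ] index.htm┃            ┃      


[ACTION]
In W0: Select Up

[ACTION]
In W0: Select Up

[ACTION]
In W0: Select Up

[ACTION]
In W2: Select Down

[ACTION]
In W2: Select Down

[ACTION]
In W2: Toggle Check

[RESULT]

ject/              ┃                 
ools/              ┃                 
 tools/            ┃                 
x] utils.rs        ┃                 
x] server.txt      ┃━━━━━━━━━━┓      
━━━━━━━━━━━━━━━━━┓ ┃          ┃      
CheckboxTree     ┃ ┃──────────┨      
─────────────────┨ ┃          ┃      
[-] workspace/   ┃ ┃s/        ┃      
  [ ] test.css   ┃ ┃          ┃      
  [x] assets/    ┃ ┃son       ┃      
    [x] handler.h┃ ┃          ┃      
    [x] src/     ┃ ┃          ┃      
      [x] test.c ┃━┛          ┃      
      [x] databas┃            ┃      
      [x] auth.js┃            ┃      
      [x] databas┃            ┃      
    [x] index.htm┃            ┃      


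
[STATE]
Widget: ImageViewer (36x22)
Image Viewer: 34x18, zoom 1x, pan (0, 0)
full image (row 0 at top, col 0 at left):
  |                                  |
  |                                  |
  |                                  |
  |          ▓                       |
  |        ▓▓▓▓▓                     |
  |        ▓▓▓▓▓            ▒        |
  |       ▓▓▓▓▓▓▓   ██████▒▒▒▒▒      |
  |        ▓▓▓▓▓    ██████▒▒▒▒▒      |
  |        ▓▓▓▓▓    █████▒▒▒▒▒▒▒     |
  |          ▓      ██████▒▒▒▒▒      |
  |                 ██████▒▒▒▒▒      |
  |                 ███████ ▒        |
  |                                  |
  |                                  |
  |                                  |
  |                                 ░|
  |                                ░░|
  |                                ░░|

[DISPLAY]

                                    
                                    
                                    
          ▓                         
        ▓▓▓▓▓                       
        ▓▓▓▓▓            ▒          
       ▓▓▓▓▓▓▓   ██████▒▒▒▒▒        
        ▓▓▓▓▓    ██████▒▒▒▒▒        
        ▓▓▓▓▓    █████▒▒▒▒▒▒▒       
          ▓      ██████▒▒▒▒▒        
                 ██████▒▒▒▒▒        
                 ███████ ▒          
                                    
                                    
                                    
                                 ░  
                                ░░  
                                ░░  
                                    
                                    
                                    
                                    


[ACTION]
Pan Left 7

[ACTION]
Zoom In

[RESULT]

                                    
                                    
                                    
                                    
                                    
                                    
                    ▓▓              
                    ▓▓              
                ▓▓▓▓▓▓▓▓▓▓          
                ▓▓▓▓▓▓▓▓▓▓          
                ▓▓▓▓▓▓▓▓▓▓          
                ▓▓▓▓▓▓▓▓▓▓          
              ▓▓▓▓▓▓▓▓▓▓▓▓▓▓      ██
              ▓▓▓▓▓▓▓▓▓▓▓▓▓▓      ██
                ▓▓▓▓▓▓▓▓▓▓        ██
                ▓▓▓▓▓▓▓▓▓▓        ██
                ▓▓▓▓▓▓▓▓▓▓        ██
                ▓▓▓▓▓▓▓▓▓▓        ██
                    ▓▓            ██
                    ▓▓            ██
                                  ██
                                  ██


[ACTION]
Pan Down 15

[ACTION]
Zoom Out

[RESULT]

                                 ░  
                                ░░  
                                ░░  
                                    
                                    
                                    
                                    
                                    
                                    
                                    
                                    
                                    
                                    
                                    
                                    
                                    
                                    
                                    
                                    
                                    
                                    
                                    


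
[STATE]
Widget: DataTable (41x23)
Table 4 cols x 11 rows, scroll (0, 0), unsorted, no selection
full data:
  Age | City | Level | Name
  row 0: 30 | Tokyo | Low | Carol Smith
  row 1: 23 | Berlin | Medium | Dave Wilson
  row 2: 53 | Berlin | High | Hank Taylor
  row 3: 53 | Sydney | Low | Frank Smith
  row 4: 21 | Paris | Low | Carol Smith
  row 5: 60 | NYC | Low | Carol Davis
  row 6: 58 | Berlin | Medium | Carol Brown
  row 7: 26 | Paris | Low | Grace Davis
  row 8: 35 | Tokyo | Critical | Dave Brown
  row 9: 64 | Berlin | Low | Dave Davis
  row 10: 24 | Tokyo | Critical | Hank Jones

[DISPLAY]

Age│City  │Level   │Name                 
───┼──────┼────────┼───────────          
30 │Tokyo │Low     │Carol Smith          
23 │Berlin│Medium  │Dave Wilson          
53 │Berlin│High    │Hank Taylor          
53 │Sydney│Low     │Frank Smith          
21 │Paris │Low     │Carol Smith          
60 │NYC   │Low     │Carol Davis          
58 │Berlin│Medium  │Carol Brown          
26 │Paris │Low     │Grace Davis          
35 │Tokyo │Critical│Dave Brown           
64 │Berlin│Low     │Dave Davis           
24 │Tokyo │Critical│Hank Jones           
                                         
                                         
                                         
                                         
                                         
                                         
                                         
                                         
                                         
                                         


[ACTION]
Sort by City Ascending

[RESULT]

Age│City ▲│Level   │Name                 
───┼──────┼────────┼───────────          
23 │Berlin│Medium  │Dave Wilson          
53 │Berlin│High    │Hank Taylor          
58 │Berlin│Medium  │Carol Brown          
64 │Berlin│Low     │Dave Davis           
60 │NYC   │Low     │Carol Davis          
21 │Paris │Low     │Carol Smith          
26 │Paris │Low     │Grace Davis          
53 │Sydney│Low     │Frank Smith          
30 │Tokyo │Low     │Carol Smith          
35 │Tokyo │Critical│Dave Brown           
24 │Tokyo │Critical│Hank Jones           
                                         
                                         
                                         
                                         
                                         
                                         
                                         
                                         
                                         
                                         


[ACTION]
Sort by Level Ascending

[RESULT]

Age│City  │Level  ▲│Name                 
───┼──────┼────────┼───────────          
35 │Tokyo │Critical│Dave Brown           
24 │Tokyo │Critical│Hank Jones           
53 │Berlin│High    │Hank Taylor          
64 │Berlin│Low     │Dave Davis           
60 │NYC   │Low     │Carol Davis          
21 │Paris │Low     │Carol Smith          
26 │Paris │Low     │Grace Davis          
53 │Sydney│Low     │Frank Smith          
30 │Tokyo │Low     │Carol Smith          
23 │Berlin│Medium  │Dave Wilson          
58 │Berlin│Medium  │Carol Brown          
                                         
                                         
                                         
                                         
                                         
                                         
                                         
                                         
                                         
                                         


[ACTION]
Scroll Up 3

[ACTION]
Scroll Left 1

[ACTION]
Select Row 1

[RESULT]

Age│City  │Level  ▲│Name                 
───┼──────┼────────┼───────────          
35 │Tokyo │Critical│Dave Brown           
>4 │Tokyo │Critical│Hank Jones           
53 │Berlin│High    │Hank Taylor          
64 │Berlin│Low     │Dave Davis           
60 │NYC   │Low     │Carol Davis          
21 │Paris │Low     │Carol Smith          
26 │Paris │Low     │Grace Davis          
53 │Sydney│Low     │Frank Smith          
30 │Tokyo │Low     │Carol Smith          
23 │Berlin│Medium  │Dave Wilson          
58 │Berlin│Medium  │Carol Brown          
                                         
                                         
                                         
                                         
                                         
                                         
                                         
                                         
                                         
                                         


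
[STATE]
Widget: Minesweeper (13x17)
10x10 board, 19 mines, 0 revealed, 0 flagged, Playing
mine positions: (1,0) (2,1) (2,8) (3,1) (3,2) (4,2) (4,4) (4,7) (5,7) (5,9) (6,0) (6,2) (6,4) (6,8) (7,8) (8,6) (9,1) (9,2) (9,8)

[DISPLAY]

■■■■■■■■■■   
■■■■■■■■■■   
■■■■■■■■■■   
■■■■■■■■■■   
■■■■■■■■■■   
■■■■■■■■■■   
■■■■■■■■■■   
■■■■■■■■■■   
■■■■■■■■■■   
■■■■■■■■■■   
             
             
             
             
             
             
             


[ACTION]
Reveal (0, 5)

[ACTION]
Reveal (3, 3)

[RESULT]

■1           
■21    111   
■■31   1■■   
■■■31112■■   
■■■■■■■■■■   
■■■■■■■■■■   
■■■■■■■■■■   
■■■■■■■■■■   
■■■■■■■■■■   
■■■■■■■■■■   
             
             
             
             
             
             
             


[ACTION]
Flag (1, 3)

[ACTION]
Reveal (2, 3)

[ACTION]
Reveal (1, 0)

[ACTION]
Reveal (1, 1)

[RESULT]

■1           
✹21    111   
■✹31   1✹■   
■✹✹31112■■   
■■✹■✹■■✹■■   
■■■■■■■✹■✹   
✹■✹■✹■■■✹■   
■■■■■■■■✹■   
■■■■■■✹■■■   
■✹✹■■■■■✹■   
             
             
             
             
             
             
             


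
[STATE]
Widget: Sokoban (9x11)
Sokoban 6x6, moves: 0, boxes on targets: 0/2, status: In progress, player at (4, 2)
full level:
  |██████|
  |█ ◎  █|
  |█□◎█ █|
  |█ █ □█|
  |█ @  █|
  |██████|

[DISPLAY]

██████   
█ ◎  █   
█□◎█ █   
█ █ □█   
█ @  █   
██████   
Moves: 0 
         
         
         
         


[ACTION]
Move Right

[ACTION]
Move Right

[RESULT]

██████   
█ ◎  █   
█□◎█ █   
█ █ □█   
█   @█   
██████   
Moves: 2 
         
         
         
         


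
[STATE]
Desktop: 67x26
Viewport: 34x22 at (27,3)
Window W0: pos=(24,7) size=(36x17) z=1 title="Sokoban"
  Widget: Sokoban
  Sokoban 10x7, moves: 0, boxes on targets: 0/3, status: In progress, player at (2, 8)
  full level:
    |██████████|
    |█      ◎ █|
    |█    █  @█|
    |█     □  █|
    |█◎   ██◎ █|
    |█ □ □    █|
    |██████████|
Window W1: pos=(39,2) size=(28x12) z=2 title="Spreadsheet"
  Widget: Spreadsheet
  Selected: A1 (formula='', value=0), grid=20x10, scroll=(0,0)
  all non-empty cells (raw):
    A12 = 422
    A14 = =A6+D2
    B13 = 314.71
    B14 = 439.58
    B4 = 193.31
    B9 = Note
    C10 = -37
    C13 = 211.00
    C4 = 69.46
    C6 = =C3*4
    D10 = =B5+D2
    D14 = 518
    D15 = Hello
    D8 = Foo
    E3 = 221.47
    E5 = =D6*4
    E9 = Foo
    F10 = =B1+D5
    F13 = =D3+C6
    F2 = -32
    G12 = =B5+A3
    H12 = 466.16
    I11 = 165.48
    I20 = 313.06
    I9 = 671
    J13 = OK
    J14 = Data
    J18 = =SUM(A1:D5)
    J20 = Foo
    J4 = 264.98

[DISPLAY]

            ┃ Spreadsheet         
            ┠─────────────────────
            ┃A1:                  
            ┃       A       B     
━━━━━━━━━━━━┃---------------------
okoban      ┃  1      [0]       0 
────────────┃  2        0       0 
████████    ┃  3        0       0 
     ◎ █    ┃  4        0  193.31 
   █  @█    ┃  5        0       0 
    □  █    ┗━━━━━━━━━━━━━━━━━━━━━
   ██◎ █                        ┃ 
□ □    █                        ┃ 
████████                        ┃ 
ves: 0  0/3                     ┃ 
                                ┃ 
                                ┃ 
                                ┃ 
                                ┃ 
                                ┃ 
━━━━━━━━━━━━━━━━━━━━━━━━━━━━━━━━┛ 
                                  


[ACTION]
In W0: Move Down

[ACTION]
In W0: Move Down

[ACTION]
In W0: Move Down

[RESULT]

            ┃ Spreadsheet         
            ┠─────────────────────
            ┃A1:                  
            ┃       A       B     
━━━━━━━━━━━━┃---------------------
okoban      ┃  1      [0]       0 
────────────┃  2        0       0 
████████    ┃  3        0       0 
     ◎ █    ┃  4        0  193.31 
   █   █    ┃  5        0       0 
    □  █    ┗━━━━━━━━━━━━━━━━━━━━━
   ██◎ █                        ┃ 
□ □   @█                        ┃ 
████████                        ┃ 
ves: 3  0/3                     ┃ 
                                ┃ 
                                ┃ 
                                ┃ 
                                ┃ 
                                ┃ 
━━━━━━━━━━━━━━━━━━━━━━━━━━━━━━━━┛ 
                                  


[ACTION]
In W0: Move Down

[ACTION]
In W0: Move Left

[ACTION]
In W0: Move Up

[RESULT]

            ┃ Spreadsheet         
            ┠─────────────────────
            ┃A1:                  
            ┃       A       B     
━━━━━━━━━━━━┃---------------------
okoban      ┃  1      [0]       0 
────────────┃  2        0       0 
████████    ┃  3        0       0 
     ◎ █    ┃  4        0  193.31 
   █   █    ┃  5        0       0 
    □  █    ┗━━━━━━━━━━━━━━━━━━━━━
   ██+ █                        ┃ 
□ □    █                        ┃ 
████████                        ┃ 
ves: 5  0/3                     ┃ 
                                ┃ 
                                ┃ 
                                ┃ 
                                ┃ 
                                ┃ 
━━━━━━━━━━━━━━━━━━━━━━━━━━━━━━━━┛ 
                                  


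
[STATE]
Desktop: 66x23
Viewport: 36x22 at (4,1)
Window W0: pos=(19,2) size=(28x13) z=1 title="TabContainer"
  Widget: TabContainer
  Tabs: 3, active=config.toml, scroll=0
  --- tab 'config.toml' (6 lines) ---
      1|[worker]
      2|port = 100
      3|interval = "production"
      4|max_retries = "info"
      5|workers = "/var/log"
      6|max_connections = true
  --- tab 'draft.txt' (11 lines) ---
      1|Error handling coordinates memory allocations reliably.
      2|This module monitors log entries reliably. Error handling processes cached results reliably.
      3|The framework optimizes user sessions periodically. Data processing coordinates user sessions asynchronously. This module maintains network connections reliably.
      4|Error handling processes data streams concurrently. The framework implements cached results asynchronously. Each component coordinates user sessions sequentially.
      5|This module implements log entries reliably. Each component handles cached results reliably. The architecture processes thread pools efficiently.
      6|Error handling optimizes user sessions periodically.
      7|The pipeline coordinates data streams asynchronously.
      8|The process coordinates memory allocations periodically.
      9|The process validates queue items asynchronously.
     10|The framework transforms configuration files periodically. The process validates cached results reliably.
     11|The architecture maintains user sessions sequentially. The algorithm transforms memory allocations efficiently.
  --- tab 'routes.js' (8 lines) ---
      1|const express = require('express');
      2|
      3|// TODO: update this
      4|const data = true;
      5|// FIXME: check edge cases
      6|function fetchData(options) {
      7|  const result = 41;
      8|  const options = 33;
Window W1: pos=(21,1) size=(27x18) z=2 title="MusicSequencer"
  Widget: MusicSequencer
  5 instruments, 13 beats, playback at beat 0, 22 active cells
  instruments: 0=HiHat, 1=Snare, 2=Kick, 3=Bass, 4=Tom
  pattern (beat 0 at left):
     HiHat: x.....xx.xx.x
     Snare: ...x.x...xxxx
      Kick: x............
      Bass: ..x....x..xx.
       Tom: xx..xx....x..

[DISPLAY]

                 ┏━━━━━━━━━━━━━━━━━━
               ┏━┃ MusicSequencer   
               ┃ ┠──────────────────
               ┠─┃      ▼12345678901
               ┃[┃ HiHat█·····██·██·
               ┃─┃ Snare···█·█···███
               ┃[┃  Kick█···········
               ┃p┃  Bass··█····█··██
               ┃i┃   Tom██··██····█·
               ┃m┃                  
               ┃w┃                  
               ┃m┃                  
               ┃ ┃                  
               ┗━┃                  
                 ┃                  
                 ┃                  
                 ┃                  
                 ┗━━━━━━━━━━━━━━━━━━
                                    
                                    
                                    
                                    


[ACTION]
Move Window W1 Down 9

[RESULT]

                                    
               ┏━━━━━━━━━━━━━━━━━━━━
               ┃ TabContainer       
               ┠────────────────────
               ┃[┏━━━━━━━━━━━━━━━━━━
               ┃─┃ MusicSequencer   
               ┃[┠──────────────────
               ┃p┃      ▼12345678901
               ┃i┃ HiHat█·····██·██·
               ┃m┃ Snare···█·█···███
               ┃w┃  Kick█···········
               ┃m┃  Bass··█····█··██
               ┃ ┃   Tom██··██····█·
               ┗━┃                  
                 ┃                  
                 ┃                  
                 ┃                  
                 ┃                  
                 ┃                  
                 ┃                  
                 ┃                  
                 ┗━━━━━━━━━━━━━━━━━━


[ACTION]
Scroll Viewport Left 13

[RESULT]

                                    
                   ┏━━━━━━━━━━━━━━━━
                   ┃ TabContainer   
                   ┠────────────────
                   ┃[┏━━━━━━━━━━━━━━
                   ┃─┃ MusicSequence
                   ┃[┠──────────────
                   ┃p┃      ▼1234567
                   ┃i┃ HiHat█·····██
                   ┃m┃ Snare···█·█··
                   ┃w┃  Kick█·······
                   ┃m┃  Bass··█····█
                   ┃ ┃   Tom██··██··
                   ┗━┃              
                     ┃              
                     ┃              
                     ┃              
                     ┃              
                     ┃              
                     ┃              
                     ┃              
                     ┗━━━━━━━━━━━━━━


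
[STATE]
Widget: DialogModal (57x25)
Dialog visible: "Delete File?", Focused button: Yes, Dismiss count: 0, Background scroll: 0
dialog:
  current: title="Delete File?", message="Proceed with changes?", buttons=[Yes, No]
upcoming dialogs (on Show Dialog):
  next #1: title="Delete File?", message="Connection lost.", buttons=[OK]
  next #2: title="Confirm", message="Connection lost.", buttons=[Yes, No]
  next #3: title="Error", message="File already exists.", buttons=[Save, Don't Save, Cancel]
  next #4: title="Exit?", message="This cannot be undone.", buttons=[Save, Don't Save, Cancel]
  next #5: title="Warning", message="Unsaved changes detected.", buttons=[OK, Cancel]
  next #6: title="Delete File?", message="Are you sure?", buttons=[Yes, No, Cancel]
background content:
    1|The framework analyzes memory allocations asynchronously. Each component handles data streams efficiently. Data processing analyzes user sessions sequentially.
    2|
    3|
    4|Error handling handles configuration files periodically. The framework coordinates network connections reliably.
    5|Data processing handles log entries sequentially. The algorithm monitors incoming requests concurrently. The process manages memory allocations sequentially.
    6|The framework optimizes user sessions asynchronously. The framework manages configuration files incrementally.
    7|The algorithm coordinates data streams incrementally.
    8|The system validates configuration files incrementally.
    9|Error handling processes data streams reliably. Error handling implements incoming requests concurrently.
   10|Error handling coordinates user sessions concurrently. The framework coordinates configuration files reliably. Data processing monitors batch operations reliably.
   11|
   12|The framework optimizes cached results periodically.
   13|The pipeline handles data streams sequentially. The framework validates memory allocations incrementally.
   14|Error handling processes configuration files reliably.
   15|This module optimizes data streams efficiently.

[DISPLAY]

The framework analyzes memory allocations asynchronously.
                                                         
                                                         
Error handling handles configuration files periodically. 
Data processing handles log entries sequentially. The alg
The framework optimizes user sessions asynchronously. The
The algorithm coordinates data streams incrementally.    
The system validates configuration files incrementally.  
Error handling processes data streams reliably. Error han
Error handling coordinates user sessions concurrently. Th
                ┌───────────────────────┐                
The framework op│      Delete File?     │riodically.     
The pipeline han│ Proceed with changes? │ially. The frame
Error handling p│       [Yes]  No       │les reliably.   
This module opti└───────────────────────┘ently.          
                                                         
                                                         
                                                         
                                                         
                                                         
                                                         
                                                         
                                                         
                                                         
                                                         


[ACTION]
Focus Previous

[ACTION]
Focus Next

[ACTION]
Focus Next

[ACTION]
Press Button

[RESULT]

The framework analyzes memory allocations asynchronously.
                                                         
                                                         
Error handling handles configuration files periodically. 
Data processing handles log entries sequentially. The alg
The framework optimizes user sessions asynchronously. The
The algorithm coordinates data streams incrementally.    
The system validates configuration files incrementally.  
Error handling processes data streams reliably. Error han
Error handling coordinates user sessions concurrently. Th
                                                         
The framework optimizes cached results periodically.     
The pipeline handles data streams sequentially. The frame
Error handling processes configuration files reliably.   
This module optimizes data streams efficiently.          
                                                         
                                                         
                                                         
                                                         
                                                         
                                                         
                                                         
                                                         
                                                         
                                                         


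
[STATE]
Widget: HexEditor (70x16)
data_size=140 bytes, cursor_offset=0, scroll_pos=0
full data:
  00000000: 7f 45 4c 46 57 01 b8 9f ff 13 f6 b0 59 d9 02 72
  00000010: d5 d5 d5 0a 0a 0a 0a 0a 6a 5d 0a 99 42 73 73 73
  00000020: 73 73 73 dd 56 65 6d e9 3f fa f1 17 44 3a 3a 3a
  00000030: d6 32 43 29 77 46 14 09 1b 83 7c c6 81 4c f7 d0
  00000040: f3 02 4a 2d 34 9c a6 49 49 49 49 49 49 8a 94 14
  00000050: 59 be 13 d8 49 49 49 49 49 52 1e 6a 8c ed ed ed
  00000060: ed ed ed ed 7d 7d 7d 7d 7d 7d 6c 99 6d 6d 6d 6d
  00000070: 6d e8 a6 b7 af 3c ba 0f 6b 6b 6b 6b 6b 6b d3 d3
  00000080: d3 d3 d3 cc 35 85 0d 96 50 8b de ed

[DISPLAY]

00000000  7F 45 4c 46 57 01 b8 9f  ff 13 f6 b0 59 d9 02 72  |.ELFW....
00000010  d5 d5 d5 0a 0a 0a 0a 0a  6a 5d 0a 99 42 73 73 73  |........j
00000020  73 73 73 dd 56 65 6d e9  3f fa f1 17 44 3a 3a 3a  |sss.Vem.?
00000030  d6 32 43 29 77 46 14 09  1b 83 7c c6 81 4c f7 d0  |.2C)wF...
00000040  f3 02 4a 2d 34 9c a6 49  49 49 49 49 49 8a 94 14  |..J-4..II
00000050  59 be 13 d8 49 49 49 49  49 52 1e 6a 8c ed ed ed  |Y...IIIII
00000060  ed ed ed ed 7d 7d 7d 7d  7d 7d 6c 99 6d 6d 6d 6d  |....}}}}}
00000070  6d e8 a6 b7 af 3c ba 0f  6b 6b 6b 6b 6b 6b d3 d3  |m....<..k
00000080  d3 d3 d3 cc 35 85 0d 96  50 8b de ed              |....5...P
                                                                      
                                                                      
                                                                      
                                                                      
                                                                      
                                                                      
                                                                      


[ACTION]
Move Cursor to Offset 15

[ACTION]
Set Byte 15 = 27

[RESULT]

00000000  7f 45 4c 46 57 01 b8 9f  ff 13 f6 b0 59 d9 02 27  |.ELFW....
00000010  d5 d5 d5 0a 0a 0a 0a 0a  6a 5d 0a 99 42 73 73 73  |........j
00000020  73 73 73 dd 56 65 6d e9  3f fa f1 17 44 3a 3a 3a  |sss.Vem.?
00000030  d6 32 43 29 77 46 14 09  1b 83 7c c6 81 4c f7 d0  |.2C)wF...
00000040  f3 02 4a 2d 34 9c a6 49  49 49 49 49 49 8a 94 14  |..J-4..II
00000050  59 be 13 d8 49 49 49 49  49 52 1e 6a 8c ed ed ed  |Y...IIIII
00000060  ed ed ed ed 7d 7d 7d 7d  7d 7d 6c 99 6d 6d 6d 6d  |....}}}}}
00000070  6d e8 a6 b7 af 3c ba 0f  6b 6b 6b 6b 6b 6b d3 d3  |m....<..k
00000080  d3 d3 d3 cc 35 85 0d 96  50 8b de ed              |....5...P
                                                                      
                                                                      
                                                                      
                                                                      
                                                                      
                                                                      
                                                                      


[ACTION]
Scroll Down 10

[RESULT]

00000080  d3 d3 d3 cc 35 85 0d 96  50 8b de ed              |....5...P
                                                                      
                                                                      
                                                                      
                                                                      
                                                                      
                                                                      
                                                                      
                                                                      
                                                                      
                                                                      
                                                                      
                                                                      
                                                                      
                                                                      
                                                                      


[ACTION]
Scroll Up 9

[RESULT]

00000000  7f 45 4c 46 57 01 b8 9f  ff 13 f6 b0 59 d9 02 27  |.ELFW....
00000010  d5 d5 d5 0a 0a 0a 0a 0a  6a 5d 0a 99 42 73 73 73  |........j
00000020  73 73 73 dd 56 65 6d e9  3f fa f1 17 44 3a 3a 3a  |sss.Vem.?
00000030  d6 32 43 29 77 46 14 09  1b 83 7c c6 81 4c f7 d0  |.2C)wF...
00000040  f3 02 4a 2d 34 9c a6 49  49 49 49 49 49 8a 94 14  |..J-4..II
00000050  59 be 13 d8 49 49 49 49  49 52 1e 6a 8c ed ed ed  |Y...IIIII
00000060  ed ed ed ed 7d 7d 7d 7d  7d 7d 6c 99 6d 6d 6d 6d  |....}}}}}
00000070  6d e8 a6 b7 af 3c ba 0f  6b 6b 6b 6b 6b 6b d3 d3  |m....<..k
00000080  d3 d3 d3 cc 35 85 0d 96  50 8b de ed              |....5...P
                                                                      
                                                                      
                                                                      
                                                                      
                                                                      
                                                                      
                                                                      


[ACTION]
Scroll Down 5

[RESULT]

00000050  59 be 13 d8 49 49 49 49  49 52 1e 6a 8c ed ed ed  |Y...IIIII
00000060  ed ed ed ed 7d 7d 7d 7d  7d 7d 6c 99 6d 6d 6d 6d  |....}}}}}
00000070  6d e8 a6 b7 af 3c ba 0f  6b 6b 6b 6b 6b 6b d3 d3  |m....<..k
00000080  d3 d3 d3 cc 35 85 0d 96  50 8b de ed              |....5...P
                                                                      
                                                                      
                                                                      
                                                                      
                                                                      
                                                                      
                                                                      
                                                                      
                                                                      
                                                                      
                                                                      
                                                                      


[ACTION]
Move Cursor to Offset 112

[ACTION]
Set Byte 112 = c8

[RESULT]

00000050  59 be 13 d8 49 49 49 49  49 52 1e 6a 8c ed ed ed  |Y...IIIII
00000060  ed ed ed ed 7d 7d 7d 7d  7d 7d 6c 99 6d 6d 6d 6d  |....}}}}}
00000070  C8 e8 a6 b7 af 3c ba 0f  6b 6b 6b 6b 6b 6b d3 d3  |.....<..k
00000080  d3 d3 d3 cc 35 85 0d 96  50 8b de ed              |....5...P
                                                                      
                                                                      
                                                                      
                                                                      
                                                                      
                                                                      
                                                                      
                                                                      
                                                                      
                                                                      
                                                                      
                                                                      


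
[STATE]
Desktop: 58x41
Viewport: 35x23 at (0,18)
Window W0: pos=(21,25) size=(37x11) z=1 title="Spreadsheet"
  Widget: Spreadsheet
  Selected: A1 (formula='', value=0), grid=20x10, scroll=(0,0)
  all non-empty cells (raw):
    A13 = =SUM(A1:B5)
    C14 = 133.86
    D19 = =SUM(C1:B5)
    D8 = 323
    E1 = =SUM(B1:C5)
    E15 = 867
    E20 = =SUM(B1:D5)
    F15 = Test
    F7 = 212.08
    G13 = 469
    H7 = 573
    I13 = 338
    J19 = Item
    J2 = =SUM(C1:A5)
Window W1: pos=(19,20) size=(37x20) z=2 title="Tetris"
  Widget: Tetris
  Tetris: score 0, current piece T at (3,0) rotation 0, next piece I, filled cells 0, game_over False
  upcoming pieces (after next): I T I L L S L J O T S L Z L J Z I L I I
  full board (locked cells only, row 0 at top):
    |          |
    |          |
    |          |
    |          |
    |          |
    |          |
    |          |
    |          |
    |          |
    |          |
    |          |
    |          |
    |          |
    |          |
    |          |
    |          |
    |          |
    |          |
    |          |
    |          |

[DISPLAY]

                                   
                                   
                   ┏━━━━━━━━━━━━━━━
                   ┃ Tetris        
                   ┠───────────────
                   ┃          │Next
                   ┃          │████
                   ┃          │    
                   ┃          │    
                   ┃          │    
                   ┃          │    
                   ┃          │Scor
                   ┃          │0   
                   ┃          │    
                   ┃          │    
                   ┃          │    
                   ┃          │    
                   ┃          │    
                   ┃          │    
                   ┃          │    
                   ┃          │    
                   ┗━━━━━━━━━━━━━━━
                                   


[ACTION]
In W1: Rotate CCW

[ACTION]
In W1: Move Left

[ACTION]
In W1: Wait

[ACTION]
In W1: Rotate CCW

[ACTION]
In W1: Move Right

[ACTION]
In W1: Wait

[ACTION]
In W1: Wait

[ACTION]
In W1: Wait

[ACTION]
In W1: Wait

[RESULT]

                                   
                                   
                   ┏━━━━━━━━━━━━━━━
                   ┃ Tetris        
                   ┠───────────────
                   ┃          │Next
                   ┃   ▒▒▒    │████
                   ┃    ▒     │    
                   ┃          │    
                   ┃          │    
                   ┃          │    
                   ┃          │Scor
                   ┃          │0   
                   ┃          │    
                   ┃          │    
                   ┃          │    
                   ┃          │    
                   ┃          │    
                   ┃          │    
                   ┃          │    
                   ┃          │    
                   ┗━━━━━━━━━━━━━━━
                                   
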